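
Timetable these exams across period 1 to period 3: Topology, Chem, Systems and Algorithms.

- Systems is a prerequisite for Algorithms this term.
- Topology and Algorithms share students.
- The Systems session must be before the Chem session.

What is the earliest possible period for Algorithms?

Precedence pushes Algorithms to at least period 2.
Algorithms at period 2 is achievable: Topology -> period 1; Algorithms -> period 2; Chem -> period 2; Systems -> period 1.

period 2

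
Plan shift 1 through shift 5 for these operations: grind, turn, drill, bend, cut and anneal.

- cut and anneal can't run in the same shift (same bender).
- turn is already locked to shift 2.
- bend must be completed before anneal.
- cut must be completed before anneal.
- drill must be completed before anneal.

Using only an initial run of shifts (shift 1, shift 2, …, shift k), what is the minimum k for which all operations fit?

The precedence chain requires at least 2 distinct shifts.
2 works (last occupied shift: shift 2): for example bend=shift 1; turn=shift 2; drill=shift 1; cut=shift 1; anneal=shift 2; grind=shift 1.

2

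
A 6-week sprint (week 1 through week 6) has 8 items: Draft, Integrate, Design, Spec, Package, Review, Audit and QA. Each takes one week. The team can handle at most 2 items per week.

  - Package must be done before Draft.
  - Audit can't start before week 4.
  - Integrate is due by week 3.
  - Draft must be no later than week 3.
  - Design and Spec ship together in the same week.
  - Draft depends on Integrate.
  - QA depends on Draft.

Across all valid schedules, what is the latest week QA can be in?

week 6

Precedence pushes QA to at least week 3.
QA at week 6 is achievable: Audit -> week 4, Integrate -> week 1, QA -> week 6, Design -> week 3, Package -> week 1, Spec -> week 3, Draft -> week 2, Review -> week 2.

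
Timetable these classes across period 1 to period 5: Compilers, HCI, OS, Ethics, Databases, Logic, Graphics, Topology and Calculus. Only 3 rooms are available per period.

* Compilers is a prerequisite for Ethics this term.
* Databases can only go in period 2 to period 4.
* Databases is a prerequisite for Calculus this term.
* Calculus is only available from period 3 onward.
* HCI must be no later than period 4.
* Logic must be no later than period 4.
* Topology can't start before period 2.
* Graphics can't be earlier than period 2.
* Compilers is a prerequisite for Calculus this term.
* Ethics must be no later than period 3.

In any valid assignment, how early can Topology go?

period 2

Topology is available from period 2.
Topology at period 2 is achievable: HCI -> period 1, Ethics -> period 2, Graphics -> period 3, Calculus -> period 3, Topology -> period 2, Compilers -> period 1, Databases -> period 2, OS -> period 3, Logic -> period 1.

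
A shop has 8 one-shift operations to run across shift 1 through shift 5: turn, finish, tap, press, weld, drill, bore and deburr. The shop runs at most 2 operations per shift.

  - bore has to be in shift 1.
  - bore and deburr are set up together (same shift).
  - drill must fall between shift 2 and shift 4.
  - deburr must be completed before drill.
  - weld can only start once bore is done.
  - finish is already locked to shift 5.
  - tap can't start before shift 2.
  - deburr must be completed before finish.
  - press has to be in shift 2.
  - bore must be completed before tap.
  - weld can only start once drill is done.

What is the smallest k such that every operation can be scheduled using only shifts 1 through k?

The precedence chain requires at least 3 distinct shifts.
With at most 2 per shift and 8 operations, at least 4 shifts are needed.
finish can't be placed before shift 5, so the schedule must run through at least shift 5.
5 works (last occupied shift: shift 5): for example turn in shift 4, finish in shift 5, weld in shift 3, press in shift 2, drill in shift 2, bore in shift 1, deburr in shift 1, tap in shift 3.

5 shifts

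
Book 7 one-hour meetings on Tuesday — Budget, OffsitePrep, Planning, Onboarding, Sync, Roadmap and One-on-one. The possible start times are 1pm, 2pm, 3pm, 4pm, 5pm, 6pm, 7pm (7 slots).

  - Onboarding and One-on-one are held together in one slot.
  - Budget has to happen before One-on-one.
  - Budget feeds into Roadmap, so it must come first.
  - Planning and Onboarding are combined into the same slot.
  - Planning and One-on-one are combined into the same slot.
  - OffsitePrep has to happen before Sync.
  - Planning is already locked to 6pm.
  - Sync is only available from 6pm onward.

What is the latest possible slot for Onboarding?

Onboarding must be in the same slot as Planning, which can't be before 6pm, so Onboarding is at least 6pm; Onboarding must be in the same slot as Planning, which can't be after 6pm, so Onboarding is at most 6pm.
Onboarding at 6pm is achievable: OffsitePrep in 1pm, Onboarding in 6pm, Budget in 1pm, Sync in 6pm, Planning in 6pm, One-on-one in 6pm, Roadmap in 2pm.

6pm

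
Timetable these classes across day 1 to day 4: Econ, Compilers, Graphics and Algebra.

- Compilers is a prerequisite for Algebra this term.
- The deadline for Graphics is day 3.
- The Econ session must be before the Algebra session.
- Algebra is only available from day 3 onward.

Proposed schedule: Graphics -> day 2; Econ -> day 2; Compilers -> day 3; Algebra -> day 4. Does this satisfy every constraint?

Yes

The Econ session must be before the Algebra session — holds.
Algebra is only available from day 3 onward — holds.
Compilers is a prerequisite for Algebra this term — holds.
The deadline for Graphics is day 3 — holds.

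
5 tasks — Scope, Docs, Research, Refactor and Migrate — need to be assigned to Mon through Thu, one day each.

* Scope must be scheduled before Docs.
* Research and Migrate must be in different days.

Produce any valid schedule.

Refactor -> Mon; Scope -> Mon; Docs -> Tue; Migrate -> Tue; Research -> Mon

Checking: Scope(Mon) before Docs(Tue); Research(Mon) != Migrate(Tue).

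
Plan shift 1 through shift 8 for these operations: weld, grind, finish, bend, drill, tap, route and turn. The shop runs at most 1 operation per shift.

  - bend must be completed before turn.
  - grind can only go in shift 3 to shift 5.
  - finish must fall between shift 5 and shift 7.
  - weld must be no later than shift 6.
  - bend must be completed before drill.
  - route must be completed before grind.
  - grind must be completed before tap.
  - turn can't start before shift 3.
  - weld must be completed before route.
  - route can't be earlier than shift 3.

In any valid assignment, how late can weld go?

shift 3

Weld's own window allows nothing later than shift 6; downstream work caps weld at shift 3.
weld at shift 3 is achievable: route -> shift 4, turn -> shift 7, drill -> shift 2, weld -> shift 3, grind -> shift 5, finish -> shift 6, bend -> shift 1, tap -> shift 8.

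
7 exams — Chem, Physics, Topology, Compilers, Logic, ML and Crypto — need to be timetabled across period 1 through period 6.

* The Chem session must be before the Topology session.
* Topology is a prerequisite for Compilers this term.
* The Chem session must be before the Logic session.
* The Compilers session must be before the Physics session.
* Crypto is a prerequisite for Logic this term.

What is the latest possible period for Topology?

Precedence pushes Topology to at least period 2; downstream work caps Topology at period 4.
Topology at period 4 is achievable: Logic -> period 2; Compilers -> period 5; ML -> period 1; Chem -> period 1; Physics -> period 6; Crypto -> period 1; Topology -> period 4.

period 4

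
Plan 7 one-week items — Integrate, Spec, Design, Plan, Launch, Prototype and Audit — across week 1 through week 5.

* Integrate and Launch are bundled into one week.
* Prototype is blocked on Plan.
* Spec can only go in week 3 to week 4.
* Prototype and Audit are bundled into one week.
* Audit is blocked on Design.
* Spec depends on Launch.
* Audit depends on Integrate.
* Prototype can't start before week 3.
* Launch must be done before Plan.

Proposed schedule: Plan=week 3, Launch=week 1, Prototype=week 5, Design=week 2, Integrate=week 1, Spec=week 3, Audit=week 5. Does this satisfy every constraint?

Launch must be done before Plan — holds.
Integrate and Launch are bundled into one week — holds.
Prototype is blocked on Plan — holds.
Spec can only go in week 3 to week 4 — holds.
Audit is blocked on Design — holds.
Audit depends on Integrate — holds.
Prototype and Audit are bundled into one week — holds.
Spec depends on Launch — holds.
Prototype can't start before week 3 — holds.

Valid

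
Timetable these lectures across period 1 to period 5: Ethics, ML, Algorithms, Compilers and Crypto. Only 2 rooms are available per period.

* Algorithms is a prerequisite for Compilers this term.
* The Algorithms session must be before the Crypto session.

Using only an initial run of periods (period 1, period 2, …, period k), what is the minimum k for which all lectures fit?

The precedence chain requires at least 2 distinct periods.
With at most 2 per period and 5 lectures, at least 3 periods are needed.
3 works (last occupied period: period 3): for example Crypto -> period 2; Ethics -> period 1; Compilers -> period 2; Algorithms -> period 1; ML -> period 3.

3 periods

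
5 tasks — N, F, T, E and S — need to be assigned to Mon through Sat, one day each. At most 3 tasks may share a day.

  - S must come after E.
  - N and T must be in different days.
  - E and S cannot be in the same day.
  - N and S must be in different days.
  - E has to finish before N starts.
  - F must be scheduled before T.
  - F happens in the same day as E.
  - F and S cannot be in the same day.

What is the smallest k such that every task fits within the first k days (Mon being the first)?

The precedence chain requires at least 2 distinct days.
With at most 3 per day and 5 tasks, at least 2 days are needed.
Could 2 days be enough, i.e. nothing placed later than Tue? No: T must come after F (at Mon or later) → {Tue}; S must come after E (at Mon or later) → {Tue}; E must come before S (at Tue or earlier) → {Mon}; N must come after E (at Mon or later) → {Tue}; T can't share with N (Tue) → nothing is left.
So 2 days is not enough.
3 works (last occupied day: Wed): for example F -> Mon; T -> Wed; S -> Wed; E -> Mon; N -> Tue.

3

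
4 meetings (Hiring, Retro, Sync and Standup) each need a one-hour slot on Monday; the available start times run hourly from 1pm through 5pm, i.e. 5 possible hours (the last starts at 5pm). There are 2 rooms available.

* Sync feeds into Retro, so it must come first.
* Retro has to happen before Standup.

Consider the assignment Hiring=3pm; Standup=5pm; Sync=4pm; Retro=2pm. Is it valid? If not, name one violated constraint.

No. Sync feeds into Retro, so it must come first is not satisfied.

There are 2 rooms available — holds.
Retro has to happen before Standup — holds.
Sync feeds into Retro, so it must come first — violated.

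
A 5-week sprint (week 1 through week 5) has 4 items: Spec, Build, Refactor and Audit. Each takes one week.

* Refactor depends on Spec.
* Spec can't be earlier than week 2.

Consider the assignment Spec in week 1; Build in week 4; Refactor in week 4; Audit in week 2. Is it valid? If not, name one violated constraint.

Refactor depends on Spec — holds.
Spec can't be earlier than week 2 — violated.

No. Spec can't be earlier than week 2 is not satisfied.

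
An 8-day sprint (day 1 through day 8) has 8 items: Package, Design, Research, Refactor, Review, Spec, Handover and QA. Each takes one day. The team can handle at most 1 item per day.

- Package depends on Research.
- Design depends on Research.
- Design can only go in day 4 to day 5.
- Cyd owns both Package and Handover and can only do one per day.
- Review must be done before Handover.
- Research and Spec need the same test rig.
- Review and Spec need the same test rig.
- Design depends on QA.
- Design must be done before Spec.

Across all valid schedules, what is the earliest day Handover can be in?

day 2

Precedence pushes Handover to at least day 2.
Handover at day 2 is achievable: Design in day 5; Research in day 3; Package in day 6; Handover in day 2; QA in day 4; Refactor in day 8; Review in day 1; Spec in day 7.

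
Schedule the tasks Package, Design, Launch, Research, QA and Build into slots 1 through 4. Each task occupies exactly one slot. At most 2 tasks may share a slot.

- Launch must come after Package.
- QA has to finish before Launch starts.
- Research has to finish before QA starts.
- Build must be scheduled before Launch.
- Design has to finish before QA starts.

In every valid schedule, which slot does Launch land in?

4

Precedence pushes Launch to at least 3.
So Launch is pinned to 4.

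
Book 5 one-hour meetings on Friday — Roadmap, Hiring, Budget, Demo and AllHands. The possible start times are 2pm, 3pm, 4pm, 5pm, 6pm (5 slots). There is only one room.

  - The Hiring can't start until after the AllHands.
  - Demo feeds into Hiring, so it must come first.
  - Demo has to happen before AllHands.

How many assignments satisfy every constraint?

20

Splitting on Roadmap: it can be 2pm (4), 3pm (4), 4pm (4), 5pm (4), 6pm (4). Listing each branch's schedules as (Hiring, Budget, Demo, AllHands):
Roadmap=2pm: (5pm,6pm,3pm,4pm) (6pm,3pm,4pm,5pm) (6pm,4pm,3pm,5pm) (6pm,5pm,3pm,4pm) — 4.
Roadmap=3pm: (5pm,6pm,2pm,4pm) (6pm,2pm,4pm,5pm) (6pm,4pm,2pm,5pm) (6pm,5pm,2pm,4pm) — 4.
Roadmap=4pm: (5pm,6pm,2pm,3pm) (6pm,2pm,3pm,5pm) (6pm,3pm,2pm,5pm) (6pm,5pm,2pm,3pm) — 4.
Roadmap=5pm: (4pm,6pm,2pm,3pm) (6pm,2pm,3pm,4pm) (6pm,3pm,2pm,4pm) (6pm,4pm,2pm,3pm) — 4.
Roadmap=6pm: (4pm,5pm,2pm,3pm) (5pm,2pm,3pm,4pm) (5pm,3pm,2pm,4pm) (5pm,4pm,2pm,3pm) — 4.
Summing: 4 + 4 + 4 + 4 + 4 = 20.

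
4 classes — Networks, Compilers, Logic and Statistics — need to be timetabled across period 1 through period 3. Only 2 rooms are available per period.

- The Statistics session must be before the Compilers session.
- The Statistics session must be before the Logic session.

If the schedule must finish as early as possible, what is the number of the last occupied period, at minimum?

The precedence chain requires at least 2 distinct periods.
With at most 2 per period and 4 classes, at least 2 periods are needed.
2 works (last occupied period: period 2): for example Statistics=period 1, Networks=period 1, Logic=period 2, Compilers=period 2.

2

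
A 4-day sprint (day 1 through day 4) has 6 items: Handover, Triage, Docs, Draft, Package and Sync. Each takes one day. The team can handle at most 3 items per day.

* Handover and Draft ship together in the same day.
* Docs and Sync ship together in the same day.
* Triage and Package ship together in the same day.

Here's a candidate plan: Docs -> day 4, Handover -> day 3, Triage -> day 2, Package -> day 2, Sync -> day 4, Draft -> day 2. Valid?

Invalid. Handover and Draft ship together in the same day.

Handover and Draft ship together in the same day — violated.
Triage and Package ship together in the same day — holds.
The team can handle at most 3 items per day — holds.
Docs and Sync ship together in the same day — holds.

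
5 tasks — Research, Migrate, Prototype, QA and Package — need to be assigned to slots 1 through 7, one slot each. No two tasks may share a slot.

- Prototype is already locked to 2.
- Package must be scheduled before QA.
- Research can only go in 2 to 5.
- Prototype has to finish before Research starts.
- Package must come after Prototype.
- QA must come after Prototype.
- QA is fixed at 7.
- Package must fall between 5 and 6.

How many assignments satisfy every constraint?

Splitting on Research: it can be 3 (6), 4 (6), 5 (3). Listing each branch's schedules as (Migrate, Prototype, QA, Package):
Research=3: (1,2,7,5) (1,2,7,6) (4,2,7,5) (4,2,7,6) (5,2,7,6) (6,2,7,5) — 6.
Research=4: (1,2,7,5) (1,2,7,6) (3,2,7,5) (3,2,7,6) (5,2,7,6) (6,2,7,5) — 6.
Research=5: (1,2,7,6) (3,2,7,6) (4,2,7,6) — 3.
Summing: 6 + 6 + 3 = 15.

15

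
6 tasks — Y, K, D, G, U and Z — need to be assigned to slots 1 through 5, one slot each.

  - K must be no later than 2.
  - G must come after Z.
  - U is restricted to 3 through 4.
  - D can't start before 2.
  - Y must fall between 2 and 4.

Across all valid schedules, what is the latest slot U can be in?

U is available from 3; U's own window allows nothing later than 4.
U at 4 is achievable: Y=2, Z=1, D=2, K=1, U=4, G=2.

4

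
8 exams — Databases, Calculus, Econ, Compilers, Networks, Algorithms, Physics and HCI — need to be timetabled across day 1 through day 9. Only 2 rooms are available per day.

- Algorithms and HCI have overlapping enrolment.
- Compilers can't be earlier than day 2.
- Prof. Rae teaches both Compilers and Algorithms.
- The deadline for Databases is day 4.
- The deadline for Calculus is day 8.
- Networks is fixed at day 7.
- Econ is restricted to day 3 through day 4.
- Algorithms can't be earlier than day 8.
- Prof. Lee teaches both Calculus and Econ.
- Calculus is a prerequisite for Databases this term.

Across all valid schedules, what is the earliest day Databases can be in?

day 2

Precedence pushes Databases to at least day 2; Databases's own window allows nothing later than day 4.
Databases at day 2 is achievable: Algorithms=day 8; Networks=day 7; Compilers=day 2; Databases=day 2; Econ=day 3; HCI=day 3; Calculus=day 1; Physics=day 1.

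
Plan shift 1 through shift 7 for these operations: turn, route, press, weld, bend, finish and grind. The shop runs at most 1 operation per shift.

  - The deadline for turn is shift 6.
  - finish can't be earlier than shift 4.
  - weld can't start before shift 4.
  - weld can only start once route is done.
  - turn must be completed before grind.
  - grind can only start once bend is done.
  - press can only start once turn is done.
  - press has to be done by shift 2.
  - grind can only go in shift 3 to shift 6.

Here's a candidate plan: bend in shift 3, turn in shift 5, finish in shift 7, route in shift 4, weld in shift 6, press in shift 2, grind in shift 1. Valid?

Invalid. turn must be completed before grind.

grind can only go in shift 3 to shift 6 — violated.
finish can't be earlier than shift 4 — holds.
weld can't start before shift 4 — holds.
press can only start once turn is done — violated.
press has to be done by shift 2 — holds.
The shop runs at most 1 operation per shift — holds.
The deadline for turn is shift 6 — holds.
turn must be completed before grind — violated.
grind can only start once bend is done — violated.
weld can only start once route is done — holds.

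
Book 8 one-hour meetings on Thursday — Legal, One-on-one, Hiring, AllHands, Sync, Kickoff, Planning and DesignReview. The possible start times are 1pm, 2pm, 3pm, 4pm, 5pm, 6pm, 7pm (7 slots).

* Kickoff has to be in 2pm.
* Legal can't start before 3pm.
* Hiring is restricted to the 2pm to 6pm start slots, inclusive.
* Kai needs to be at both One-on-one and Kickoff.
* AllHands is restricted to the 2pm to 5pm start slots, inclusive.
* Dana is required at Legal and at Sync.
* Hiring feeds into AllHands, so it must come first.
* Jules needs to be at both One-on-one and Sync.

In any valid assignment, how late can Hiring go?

Hiring is available from 2pm; Hiring's own window allows nothing later than 6pm; downstream work caps Hiring at 4pm.
Hiring at 4pm is achievable: DesignReview=1pm, Kickoff=2pm, AllHands=5pm, Hiring=4pm, Planning=1pm, One-on-one=1pm, Legal=3pm, Sync=2pm.

4pm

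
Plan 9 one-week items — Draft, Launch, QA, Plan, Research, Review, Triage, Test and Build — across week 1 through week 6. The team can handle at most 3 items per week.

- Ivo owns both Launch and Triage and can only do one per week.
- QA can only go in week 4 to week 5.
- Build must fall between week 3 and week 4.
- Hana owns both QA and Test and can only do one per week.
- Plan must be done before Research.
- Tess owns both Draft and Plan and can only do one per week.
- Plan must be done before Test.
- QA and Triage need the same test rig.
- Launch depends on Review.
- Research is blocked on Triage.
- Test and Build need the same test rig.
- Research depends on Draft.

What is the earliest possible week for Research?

Precedence pushes Research to at least week 2.
Research at week 3 is achievable: Research in week 3, Test in week 2, Review in week 1, Draft in week 2, Triage in week 1, Plan in week 1, Build in week 3, QA in week 4, Launch in week 2.
Nothing earlier works — the conflict and capacity constraints rule out every week before week 3.

week 3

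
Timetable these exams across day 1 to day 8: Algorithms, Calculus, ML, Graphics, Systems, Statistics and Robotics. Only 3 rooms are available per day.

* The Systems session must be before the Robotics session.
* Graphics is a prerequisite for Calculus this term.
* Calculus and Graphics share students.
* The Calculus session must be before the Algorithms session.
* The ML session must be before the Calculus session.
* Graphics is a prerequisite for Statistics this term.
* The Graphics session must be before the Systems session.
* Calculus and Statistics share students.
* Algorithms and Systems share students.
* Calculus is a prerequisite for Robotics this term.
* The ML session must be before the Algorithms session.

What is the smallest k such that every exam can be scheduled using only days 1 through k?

The precedence chain requires at least 3 distinct days.
With at most 3 per day and 7 exams, at least 3 days are needed.
3 works (last occupied day: day 3): for example Robotics=day 3, Calculus=day 2, Graphics=day 1, ML=day 1, Statistics=day 3, Systems=day 2, Algorithms=day 3.

3 days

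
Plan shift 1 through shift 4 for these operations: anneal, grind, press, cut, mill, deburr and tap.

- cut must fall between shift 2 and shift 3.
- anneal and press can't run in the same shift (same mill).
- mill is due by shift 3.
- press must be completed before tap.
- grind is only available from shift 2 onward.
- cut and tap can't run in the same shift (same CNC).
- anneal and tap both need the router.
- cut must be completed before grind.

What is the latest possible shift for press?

shift 3

Downstream work caps press at shift 3.
press at shift 3 is achievable: press in shift 3, cut in shift 2, anneal in shift 1, mill in shift 1, grind in shift 3, tap in shift 4, deburr in shift 1.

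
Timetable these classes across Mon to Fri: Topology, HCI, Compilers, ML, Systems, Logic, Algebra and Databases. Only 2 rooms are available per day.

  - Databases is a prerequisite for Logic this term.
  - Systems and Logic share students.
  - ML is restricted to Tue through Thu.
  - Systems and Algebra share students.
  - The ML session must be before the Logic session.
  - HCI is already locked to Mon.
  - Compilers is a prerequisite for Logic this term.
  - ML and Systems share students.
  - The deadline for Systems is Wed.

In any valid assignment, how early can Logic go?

Thu

Precedence pushes Logic to at least Wed.
Logic at Thu is achievable: Systems in Mon, Algebra in Thu, Logic in Thu, ML in Tue, Databases in Wed, HCI in Mon, Topology in Wed, Compilers in Tue.
Nothing earlier works — the conflict and capacity constraints rule out every day before Thu.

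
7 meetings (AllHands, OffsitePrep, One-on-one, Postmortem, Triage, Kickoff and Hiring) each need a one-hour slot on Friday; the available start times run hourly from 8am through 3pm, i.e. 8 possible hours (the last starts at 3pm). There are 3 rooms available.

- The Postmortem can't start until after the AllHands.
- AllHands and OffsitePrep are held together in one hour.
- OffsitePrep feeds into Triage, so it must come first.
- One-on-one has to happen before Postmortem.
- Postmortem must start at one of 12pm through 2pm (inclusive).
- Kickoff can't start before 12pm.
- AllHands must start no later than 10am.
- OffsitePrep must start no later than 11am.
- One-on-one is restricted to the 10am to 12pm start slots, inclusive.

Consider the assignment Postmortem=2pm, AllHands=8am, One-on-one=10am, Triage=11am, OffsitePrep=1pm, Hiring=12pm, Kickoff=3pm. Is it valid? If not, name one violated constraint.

Kickoff can't start before 12pm — holds.
One-on-one is restricted to the 10am to 12pm start slots, inclusive — holds.
OffsitePrep must start no later than 11am — violated.
OffsitePrep feeds into Triage, so it must come first — violated.
There are 3 rooms available — holds.
Postmortem must start at one of 12pm through 2pm (inclusive) — holds.
One-on-one has to happen before Postmortem — holds.
AllHands and OffsitePrep are held together in one hour — violated.
AllHands must start no later than 10am — holds.
The Postmortem can't start until after the AllHands — holds.

No — it violates: OffsitePrep must start no later than 11am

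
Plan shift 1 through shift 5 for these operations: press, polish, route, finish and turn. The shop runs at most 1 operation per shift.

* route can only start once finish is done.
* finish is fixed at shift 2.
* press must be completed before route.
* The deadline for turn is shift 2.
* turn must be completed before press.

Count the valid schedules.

Enumerating: route -> shift 4; polish -> shift 5; turn -> shift 1; finish -> shift 2; press -> shift 3 | press in shift 3; polish in shift 4; turn in shift 1; route in shift 5; finish in shift 2 | press in shift 4, route in shift 5, finish in shift 2, polish in shift 3, turn in shift 1.

3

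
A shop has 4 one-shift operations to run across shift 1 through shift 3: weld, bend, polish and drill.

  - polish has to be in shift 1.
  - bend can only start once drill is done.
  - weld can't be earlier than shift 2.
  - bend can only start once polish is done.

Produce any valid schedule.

bend=shift 2, drill=shift 1, weld=shift 2, polish=shift 1

Checking: polish(shift 1) before bend(shift 2); drill(shift 1) before bend(shift 2); polish=shift 1 in [shift 1,shift 1]; weld=shift 2 in [shift 2,shift 3].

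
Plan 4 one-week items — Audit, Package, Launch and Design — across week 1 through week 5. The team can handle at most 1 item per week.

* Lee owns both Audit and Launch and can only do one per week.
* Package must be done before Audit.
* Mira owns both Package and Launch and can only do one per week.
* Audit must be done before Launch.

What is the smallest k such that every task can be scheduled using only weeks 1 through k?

4

The precedence chain requires at least 3 distinct weeks.
With at most 1 per week and 4 tasks, at least 4 weeks are needed.
4 works (last occupied week: week 4): for example Audit -> week 2; Package -> week 1; Design -> week 4; Launch -> week 3.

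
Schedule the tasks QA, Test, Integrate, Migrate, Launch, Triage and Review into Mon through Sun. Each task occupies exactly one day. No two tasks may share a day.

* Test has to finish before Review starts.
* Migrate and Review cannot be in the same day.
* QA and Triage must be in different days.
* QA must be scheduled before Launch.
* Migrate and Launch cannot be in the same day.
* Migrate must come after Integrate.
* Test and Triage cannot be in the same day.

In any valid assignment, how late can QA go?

Sat

Downstream work caps QA at Sat.
QA at Sat is achievable: Integrate -> Tue, Test -> Mon, Review -> Thu, Migrate -> Wed, Triage -> Fri, QA -> Sat, Launch -> Sun.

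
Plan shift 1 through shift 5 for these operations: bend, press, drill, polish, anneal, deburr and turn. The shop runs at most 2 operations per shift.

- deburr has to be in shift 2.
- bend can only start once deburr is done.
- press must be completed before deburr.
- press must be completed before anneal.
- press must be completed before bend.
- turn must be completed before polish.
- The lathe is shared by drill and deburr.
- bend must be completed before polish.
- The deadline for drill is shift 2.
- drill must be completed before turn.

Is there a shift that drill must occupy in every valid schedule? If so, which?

shift 1

drill's window is shift 1–shift 2.
deburr is fixed at shift 2, and drill can't share a shift with deburr.
So drill must be shift 1.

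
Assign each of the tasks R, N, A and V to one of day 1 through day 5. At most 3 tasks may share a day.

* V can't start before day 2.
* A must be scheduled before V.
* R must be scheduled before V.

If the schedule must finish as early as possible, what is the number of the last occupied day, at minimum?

day 2

The precedence chain requires at least 2 distinct days.
With at most 3 per day and 4 tasks, at least 2 days are needed.
2 works (last occupied day: day 2): for example R in day 1, A in day 1, V in day 2, N in day 1.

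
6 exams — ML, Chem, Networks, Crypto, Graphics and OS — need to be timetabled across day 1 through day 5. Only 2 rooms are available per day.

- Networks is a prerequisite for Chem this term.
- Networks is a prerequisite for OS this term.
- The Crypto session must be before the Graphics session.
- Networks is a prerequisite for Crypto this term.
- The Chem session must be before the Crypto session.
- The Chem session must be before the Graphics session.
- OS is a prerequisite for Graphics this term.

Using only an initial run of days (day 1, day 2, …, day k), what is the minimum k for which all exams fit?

The precedence chain requires at least 4 distinct days.
With at most 2 per day and 6 exams, at least 3 days are needed.
4 works (last occupied day: day 4): for example ML=day 1; OS=day 2; Graphics=day 4; Crypto=day 3; Networks=day 1; Chem=day 2.

4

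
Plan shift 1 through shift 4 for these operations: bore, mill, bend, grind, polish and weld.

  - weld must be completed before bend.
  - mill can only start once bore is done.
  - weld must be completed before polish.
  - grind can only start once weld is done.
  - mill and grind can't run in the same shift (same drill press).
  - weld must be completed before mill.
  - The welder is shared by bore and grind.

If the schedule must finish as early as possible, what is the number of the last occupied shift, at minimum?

The precedence chain requires at least 2 distinct shifts.
Could 2 shifts be enough, i.e. nothing placed later than shift 2? No: mill must come after weld (at shift 1 or later) → {shift 2}; weld must come before mill (at shift 2 or earlier) → {shift 1}; grind must come after weld (at shift 1 or later) → {shift 2}; grind can't share with mill (shift 2) → nothing is left.
So 2 shifts is not enough.
3 works (last occupied shift: shift 3): for example mill=shift 2; polish=shift 2; weld=shift 1; bore=shift 1; grind=shift 3; bend=shift 2.

3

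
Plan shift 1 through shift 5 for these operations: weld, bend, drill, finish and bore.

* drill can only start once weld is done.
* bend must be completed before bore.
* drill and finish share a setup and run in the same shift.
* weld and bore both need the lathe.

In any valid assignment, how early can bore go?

Precedence pushes bore to at least shift 2.
bore at shift 2 is achievable: finish in shift 2, drill in shift 2, weld in shift 1, bend in shift 1, bore in shift 2.

shift 2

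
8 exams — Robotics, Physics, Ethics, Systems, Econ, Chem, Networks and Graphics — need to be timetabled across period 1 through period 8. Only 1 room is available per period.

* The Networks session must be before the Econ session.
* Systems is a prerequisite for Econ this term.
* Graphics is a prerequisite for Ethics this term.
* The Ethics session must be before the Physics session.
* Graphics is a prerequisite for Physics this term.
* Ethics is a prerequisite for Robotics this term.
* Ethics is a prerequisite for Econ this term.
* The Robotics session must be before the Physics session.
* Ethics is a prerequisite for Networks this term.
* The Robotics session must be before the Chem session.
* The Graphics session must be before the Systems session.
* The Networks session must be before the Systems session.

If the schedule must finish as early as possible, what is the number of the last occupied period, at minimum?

period 8

The precedence chain requires at least 5 distinct periods.
With at most 1 per period and 8 exams, at least 8 periods are needed.
8 works (last occupied period: period 8): for example Ethics in period 2, Robotics in period 3, Physics in period 4, Graphics in period 1, Chem in period 8, Networks in period 5, Systems in period 6, Econ in period 7.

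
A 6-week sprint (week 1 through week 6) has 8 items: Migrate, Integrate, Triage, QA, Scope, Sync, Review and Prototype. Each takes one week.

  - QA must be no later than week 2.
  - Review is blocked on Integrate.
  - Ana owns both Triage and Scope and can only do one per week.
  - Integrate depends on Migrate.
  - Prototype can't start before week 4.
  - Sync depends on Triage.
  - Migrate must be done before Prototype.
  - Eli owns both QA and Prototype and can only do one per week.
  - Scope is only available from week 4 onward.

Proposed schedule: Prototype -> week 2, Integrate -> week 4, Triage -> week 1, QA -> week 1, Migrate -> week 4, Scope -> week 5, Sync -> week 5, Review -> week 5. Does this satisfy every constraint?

No — it violates: Migrate must be done before Prototype

Sync depends on Triage — holds.
Eli owns both QA and Prototype and can only do one per week — holds.
QA must be no later than week 2 — holds.
Integrate depends on Migrate — violated.
Scope is only available from week 4 onward — holds.
Review is blocked on Integrate — holds.
Prototype can't start before week 4 — violated.
Migrate must be done before Prototype — violated.
Ana owns both Triage and Scope and can only do one per week — holds.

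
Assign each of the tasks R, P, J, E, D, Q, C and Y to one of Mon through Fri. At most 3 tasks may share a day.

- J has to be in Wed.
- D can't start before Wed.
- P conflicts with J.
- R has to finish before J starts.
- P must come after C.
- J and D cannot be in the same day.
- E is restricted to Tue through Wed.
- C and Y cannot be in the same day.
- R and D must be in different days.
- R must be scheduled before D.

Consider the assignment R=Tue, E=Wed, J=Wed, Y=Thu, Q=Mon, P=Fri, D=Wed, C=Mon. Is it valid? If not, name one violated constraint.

At most 3 tasks may share a day — holds.
R must be scheduled before D — holds.
P conflicts with J — holds.
R and D must be in different days — holds.
E is restricted to Tue through Wed — holds.
C and Y cannot be in the same day — holds.
R has to finish before J starts — holds.
P must come after C — holds.
J has to be in Wed — holds.
D can't start before Wed — holds.
J and D cannot be in the same day — violated.

No. J and D cannot be in the same day is not satisfied.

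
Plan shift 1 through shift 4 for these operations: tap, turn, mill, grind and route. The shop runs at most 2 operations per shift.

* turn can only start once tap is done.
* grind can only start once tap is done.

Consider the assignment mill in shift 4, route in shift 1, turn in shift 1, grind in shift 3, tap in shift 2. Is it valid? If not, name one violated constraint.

grind can only start once tap is done — holds.
The shop runs at most 2 operations per shift — holds.
turn can only start once tap is done — violated.

No. turn can only start once tap is done is not satisfied.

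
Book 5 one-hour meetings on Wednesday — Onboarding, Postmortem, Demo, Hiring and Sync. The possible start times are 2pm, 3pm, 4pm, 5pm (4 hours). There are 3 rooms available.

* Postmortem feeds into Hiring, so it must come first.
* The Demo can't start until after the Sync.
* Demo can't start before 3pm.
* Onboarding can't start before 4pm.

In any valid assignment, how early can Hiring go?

Precedence pushes Hiring to at least 3pm.
Hiring at 3pm is achievable: Postmortem -> 2pm; Sync -> 2pm; Demo -> 3pm; Hiring -> 3pm; Onboarding -> 4pm.

3pm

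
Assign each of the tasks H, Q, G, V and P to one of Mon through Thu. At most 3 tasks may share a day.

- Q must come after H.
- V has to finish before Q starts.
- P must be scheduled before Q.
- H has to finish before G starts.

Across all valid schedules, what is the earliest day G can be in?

Precedence pushes G to at least Tue.
G at Tue is achievable: G in Tue, Q in Tue, V in Mon, P in Mon, H in Mon.

Tue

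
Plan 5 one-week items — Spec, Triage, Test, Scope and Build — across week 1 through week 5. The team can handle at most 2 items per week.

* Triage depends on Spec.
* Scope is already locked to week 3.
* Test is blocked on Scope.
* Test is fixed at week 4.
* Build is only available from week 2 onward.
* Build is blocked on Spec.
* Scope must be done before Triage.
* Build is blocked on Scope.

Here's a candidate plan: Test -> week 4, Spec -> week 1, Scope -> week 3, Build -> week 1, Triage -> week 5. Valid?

No — it violates: Build is only available from week 2 onward

The team can handle at most 2 items per week — holds.
Scope must be done before Triage — holds.
Scope is already locked to week 3 — holds.
Build is blocked on Spec — violated.
Test is blocked on Scope — holds.
Build is only available from week 2 onward — violated.
Triage depends on Spec — holds.
Test is fixed at week 4 — holds.
Build is blocked on Scope — violated.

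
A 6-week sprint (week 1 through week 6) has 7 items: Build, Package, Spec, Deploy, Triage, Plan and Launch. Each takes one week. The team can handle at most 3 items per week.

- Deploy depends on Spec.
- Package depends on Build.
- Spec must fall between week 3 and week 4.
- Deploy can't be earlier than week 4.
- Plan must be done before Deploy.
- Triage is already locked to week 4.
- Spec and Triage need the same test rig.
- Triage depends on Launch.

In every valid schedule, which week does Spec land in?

Spec's window is week 3–week 4.
Triage is fixed at week 4, and Spec can't share a week with Triage.
So Spec must be week 3.

week 3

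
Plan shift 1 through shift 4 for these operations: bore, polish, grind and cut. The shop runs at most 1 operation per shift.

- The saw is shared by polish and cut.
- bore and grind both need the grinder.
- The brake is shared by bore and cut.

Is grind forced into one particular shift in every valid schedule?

grind can be shift 1 (e.g. bore -> shift 2, grind -> shift 1, cut -> shift 4, polish -> shift 3) or shift 2 (e.g. cut -> shift 4; bore -> shift 1; grind -> shift 2; polish -> shift 3).

No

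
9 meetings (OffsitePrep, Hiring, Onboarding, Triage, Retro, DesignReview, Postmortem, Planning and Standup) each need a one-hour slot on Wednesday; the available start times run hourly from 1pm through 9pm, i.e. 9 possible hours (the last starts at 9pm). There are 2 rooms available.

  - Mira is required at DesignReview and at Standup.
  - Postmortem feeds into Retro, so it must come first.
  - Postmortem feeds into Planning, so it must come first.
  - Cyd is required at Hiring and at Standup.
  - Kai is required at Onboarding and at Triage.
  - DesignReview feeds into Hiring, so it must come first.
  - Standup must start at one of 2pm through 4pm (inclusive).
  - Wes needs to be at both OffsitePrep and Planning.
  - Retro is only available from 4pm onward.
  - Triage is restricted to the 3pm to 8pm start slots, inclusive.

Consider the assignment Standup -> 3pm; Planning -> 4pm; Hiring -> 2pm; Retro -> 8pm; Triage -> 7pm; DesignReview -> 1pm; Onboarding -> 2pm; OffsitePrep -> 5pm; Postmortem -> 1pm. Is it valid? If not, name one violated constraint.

Yes

Cyd is required at Hiring and at Standup — holds.
Wes needs to be at both OffsitePrep and Planning — holds.
Standup must start at one of 2pm through 4pm (inclusive) — holds.
Mira is required at DesignReview and at Standup — holds.
There are 2 rooms available — holds.
Postmortem feeds into Retro, so it must come first — holds.
DesignReview feeds into Hiring, so it must come first — holds.
Postmortem feeds into Planning, so it must come first — holds.
Retro is only available from 4pm onward — holds.
Triage is restricted to the 3pm to 8pm start slots, inclusive — holds.
Kai is required at Onboarding and at Triage — holds.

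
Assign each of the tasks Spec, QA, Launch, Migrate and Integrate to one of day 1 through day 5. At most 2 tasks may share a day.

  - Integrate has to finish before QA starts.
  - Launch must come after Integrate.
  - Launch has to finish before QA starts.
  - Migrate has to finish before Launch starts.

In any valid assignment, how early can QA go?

day 3

Precedence pushes QA to at least day 3.
QA at day 3 is achievable: Migrate in day 1, Spec in day 2, Launch in day 2, Integrate in day 1, QA in day 3.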